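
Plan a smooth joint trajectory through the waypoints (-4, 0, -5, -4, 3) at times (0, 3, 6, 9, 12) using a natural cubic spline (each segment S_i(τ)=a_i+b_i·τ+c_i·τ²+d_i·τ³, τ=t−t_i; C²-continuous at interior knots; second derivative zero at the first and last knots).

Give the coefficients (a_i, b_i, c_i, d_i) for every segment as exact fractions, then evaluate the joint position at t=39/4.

  seg 0: a=-4 b=377/168 c=0 d=-17/168
  seg 1: a=0 b=-41/84 c=-51/56 d=29/168
  seg 2: a=-5 b=-31/24 c=9/14 d=-17/504
  seg 3: a=-4 b=139/84 c=19/56 d=-19/504
S(39/4) = -1323/512

Δ: Δ0=4/3, Δ1=-5/3, Δ2=1/3, Δ3=7/3
row 1: diag=12, rhs=-18; c'=1/4, d'=-3/2
row 2: denom=12−3·1/4=45/4; d'=(12−3·-3/2)/(45/4)=22/15
row 3: denom=12−3·4/15=56/5; d'=(12−3·22/15)/(56/5)=19/28
back: M3=19/28
back: M2=22/15−4/15·19/28=9/7
back: M1=-3/2−1/4·9/7=-51/28
M: M0=0, M1=-51/28, M2=9/7, M3=19/28, M4=0
seg 0: a=-4, c=M0/2=0, d=(M1−M0)/(6·3)=-17/168, b=Δ0−h0·(2M0+M1)/6=377/168
seg 1: a=0, c=M1/2=-51/56, d=(M2−M1)/(6·3)=29/168, b=Δ1−h1·(2M1+M2)/6=-41/84
seg 2: a=-5, c=M2/2=9/14, d=(M3−M2)/(6·3)=-17/504, b=Δ2−h2·(2M2+M3)/6=-31/24
seg 3: a=-4, c=M3/2=19/56, d=(M4−M3)/(6·3)=-19/504, b=Δ3−h3·(2M3+M4)/6=139/84
t_q=39/4 → seg 3, τ=3/4; S=-4+139/84·τ+19/56·τ²+-19/504·τ³=-1323/512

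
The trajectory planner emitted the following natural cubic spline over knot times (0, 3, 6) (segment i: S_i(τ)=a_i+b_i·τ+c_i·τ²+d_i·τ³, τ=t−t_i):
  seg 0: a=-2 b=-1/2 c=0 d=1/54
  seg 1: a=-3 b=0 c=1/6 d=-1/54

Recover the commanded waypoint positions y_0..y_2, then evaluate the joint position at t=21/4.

y_0 = S_0(0) = a_0 = -2
y_1 = S_1(0) = a_1 = -3
y_2 = S_1(3) = -2
t_q=21/4 is in segment 1 (τ=9/4); S_1(τ)=-303/128

y_0=-2 y_1=-3 y_2=-2
S(21/4) = -303/128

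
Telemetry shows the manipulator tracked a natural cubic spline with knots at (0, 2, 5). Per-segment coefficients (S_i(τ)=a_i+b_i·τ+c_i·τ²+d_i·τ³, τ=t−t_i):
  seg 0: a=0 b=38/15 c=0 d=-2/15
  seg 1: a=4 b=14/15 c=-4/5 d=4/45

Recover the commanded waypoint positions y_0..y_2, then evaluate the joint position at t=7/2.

y_0 = S_0(0) = a_0 = 0
y_1 = S_1(0) = a_1 = 4
y_2 = S_1(3) = 2
t_q=7/2 is in segment 1 (τ=3/2); S_1(τ)=39/10

y_0=0 y_1=4 y_2=2
S(7/2) = 39/10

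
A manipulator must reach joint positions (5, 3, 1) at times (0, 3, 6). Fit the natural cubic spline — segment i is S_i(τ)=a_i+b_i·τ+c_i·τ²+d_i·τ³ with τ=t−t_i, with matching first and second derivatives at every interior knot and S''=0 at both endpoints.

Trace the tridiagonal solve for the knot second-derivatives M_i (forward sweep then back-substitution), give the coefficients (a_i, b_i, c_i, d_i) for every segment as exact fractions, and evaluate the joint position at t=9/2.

  seg 0: a=5 b=-2/3 c=0 d=0
  seg 1: a=3 b=-2/3 c=0 d=0
S(9/2) = 2

Δ: Δ0=-2/3, Δ1=-2/3
row 1: diag=12, rhs=0; c'=1/4, d'=0
back: M1=0
M: M0=0, M1=0, M2=0
seg 0: a=5, c=M0/2=0, d=(M1−M0)/(6·3)=0, b=Δ0−h0·(2M0+M1)/6=-2/3
seg 1: a=3, c=M1/2=0, d=(M2−M1)/(6·3)=0, b=Δ1−h1·(2M1+M2)/6=-2/3
t_q=9/2 → seg 1, τ=3/2; S=3+-2/3·τ+0·τ²+0·τ³=2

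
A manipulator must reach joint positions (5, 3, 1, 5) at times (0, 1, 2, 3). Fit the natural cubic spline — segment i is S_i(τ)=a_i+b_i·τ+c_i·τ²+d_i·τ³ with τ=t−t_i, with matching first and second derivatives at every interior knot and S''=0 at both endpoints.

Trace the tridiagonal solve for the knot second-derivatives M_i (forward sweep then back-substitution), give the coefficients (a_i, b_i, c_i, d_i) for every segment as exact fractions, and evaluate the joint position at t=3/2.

  seg 0: a=5 b=-8/5 c=0 d=-2/5
  seg 1: a=3 b=-14/5 c=-6/5 d=2
  seg 2: a=1 b=4/5 c=24/5 d=-8/5
S(3/2) = 31/20

Δ: Δ0=-2, Δ1=-2, Δ2=4
row 1: diag=4, rhs=0; c'=1/4, d'=0
row 2: denom=4−1·1/4=15/4; d'=(36−1·0)/(15/4)=48/5
back: M2=48/5
back: M1=0−1/4·48/5=-12/5
M: M0=0, M1=-12/5, M2=48/5, M3=0
seg 0: a=5, c=M0/2=0, d=(M1−M0)/(6·1)=-2/5, b=Δ0−h0·(2M0+M1)/6=-8/5
seg 1: a=3, c=M1/2=-6/5, d=(M2−M1)/(6·1)=2, b=Δ1−h1·(2M1+M2)/6=-14/5
seg 2: a=1, c=M2/2=24/5, d=(M3−M2)/(6·1)=-8/5, b=Δ2−h2·(2M2+M3)/6=4/5
t_q=3/2 → seg 1, τ=1/2; S=3+-14/5·τ+-6/5·τ²+2·τ³=31/20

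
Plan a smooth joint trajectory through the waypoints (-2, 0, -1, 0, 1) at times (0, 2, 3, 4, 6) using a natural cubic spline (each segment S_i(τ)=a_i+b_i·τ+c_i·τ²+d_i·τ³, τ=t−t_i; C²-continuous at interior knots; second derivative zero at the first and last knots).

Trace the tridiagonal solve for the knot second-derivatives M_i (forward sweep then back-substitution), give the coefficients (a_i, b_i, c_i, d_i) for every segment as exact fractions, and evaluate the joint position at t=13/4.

Δ: Δ0=1, Δ1=-1, Δ2=1, Δ3=1/2
row 1: diag=6, rhs=-12; c'=1/6, d'=-2
row 2: denom=4−1·1/6=23/6; d'=(12−1·-2)/(23/6)=84/23
row 3: denom=6−1·6/23=132/23; d'=(-3−1·84/23)/(132/23)=-51/44
back: M3=-51/44
back: M2=84/23−6/23·-51/44=87/22
back: M1=-2−1/6·87/22=-117/44
M: M0=0, M1=-117/44, M2=87/22, M3=-51/44, M4=0
seg 0: a=-2, c=M0/2=0, d=(M1−M0)/(6·2)=-39/176, b=Δ0−h0·(2M0+M1)/6=83/44
seg 1: a=0, c=M1/2=-117/88, d=(M2−M1)/(6·1)=97/88, b=Δ1−h1·(2M1+M2)/6=-17/22
seg 2: a=-1, c=M2/2=87/44, d=(M3−M2)/(6·1)=-75/88, b=Δ2−h2·(2M2+M3)/6=-1/8
seg 3: a=0, c=M3/2=-51/88, d=(M4−M3)/(6·2)=17/176, b=Δ3−h3·(2M3+M4)/6=14/11
t_q=13/4 → seg 2, τ=1/4; S=-1+-1/8·τ+87/44·τ²+-75/88·τ³=-5187/5632

  seg 0: a=-2 b=83/44 c=0 d=-39/176
  seg 1: a=0 b=-17/22 c=-117/88 d=97/88
  seg 2: a=-1 b=-1/8 c=87/44 d=-75/88
  seg 3: a=0 b=14/11 c=-51/88 d=17/176
S(13/4) = -5187/5632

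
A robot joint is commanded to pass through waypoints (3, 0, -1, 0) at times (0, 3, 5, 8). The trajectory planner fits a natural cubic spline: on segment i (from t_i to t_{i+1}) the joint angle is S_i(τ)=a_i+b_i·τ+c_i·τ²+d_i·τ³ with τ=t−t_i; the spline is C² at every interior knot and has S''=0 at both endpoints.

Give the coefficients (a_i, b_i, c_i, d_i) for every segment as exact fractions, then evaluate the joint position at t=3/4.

  seg 0: a=3 b=-53/48 c=0 d=5/432
  seg 1: a=0 b=-19/24 c=5/48 d=1/48
  seg 2: a=-1 b=-1/8 c=11/48 d=-11/432
S(3/4) = 2229/1024

Δ: Δ0=-1, Δ1=-1/2, Δ2=1/3
row 1: diag=10, rhs=3; c'=1/5, d'=3/10
row 2: denom=10−2·1/5=48/5; d'=(5−2·3/10)/(48/5)=11/24
back: M2=11/24
back: M1=3/10−1/5·11/24=5/24
M: M0=0, M1=5/24, M2=11/24, M3=0
seg 0: a=3, c=M0/2=0, d=(M1−M0)/(6·3)=5/432, b=Δ0−h0·(2M0+M1)/6=-53/48
seg 1: a=0, c=M1/2=5/48, d=(M2−M1)/(6·2)=1/48, b=Δ1−h1·(2M1+M2)/6=-19/24
seg 2: a=-1, c=M2/2=11/48, d=(M3−M2)/(6·3)=-11/432, b=Δ2−h2·(2M2+M3)/6=-1/8
t_q=3/4 → seg 0, τ=3/4; S=3+-53/48·τ+0·τ²+5/432·τ³=2229/1024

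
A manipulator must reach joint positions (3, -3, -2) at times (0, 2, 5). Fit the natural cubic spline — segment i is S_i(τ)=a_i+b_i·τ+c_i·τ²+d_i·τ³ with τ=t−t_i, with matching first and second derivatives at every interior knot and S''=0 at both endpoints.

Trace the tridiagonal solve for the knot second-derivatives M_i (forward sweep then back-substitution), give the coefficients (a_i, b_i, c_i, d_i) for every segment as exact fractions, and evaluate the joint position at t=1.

  seg 0: a=3 b=-11/3 c=0 d=1/6
  seg 1: a=-3 b=-5/3 c=1 d=-1/9
S(1) = -1/2

Δ: Δ0=-3, Δ1=1/3
row 1: diag=10, rhs=20; c'=3/10, d'=2
back: M1=2
M: M0=0, M1=2, M2=0
seg 0: a=3, c=M0/2=0, d=(M1−M0)/(6·2)=1/6, b=Δ0−h0·(2M0+M1)/6=-11/3
seg 1: a=-3, c=M1/2=1, d=(M2−M1)/(6·3)=-1/9, b=Δ1−h1·(2M1+M2)/6=-5/3
t_q=1 → seg 0, τ=1; S=3+-11/3·τ+0·τ²+1/6·τ³=-1/2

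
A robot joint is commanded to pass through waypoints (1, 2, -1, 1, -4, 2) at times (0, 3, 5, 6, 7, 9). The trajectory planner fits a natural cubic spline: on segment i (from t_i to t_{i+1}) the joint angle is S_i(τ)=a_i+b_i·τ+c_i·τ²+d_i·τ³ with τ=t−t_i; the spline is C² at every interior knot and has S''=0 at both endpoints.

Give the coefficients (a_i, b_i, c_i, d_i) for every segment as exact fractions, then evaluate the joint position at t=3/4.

  seg 0: a=1 b=5755/3684 c=0 d=-503/3684
  seg 1: a=2 b=-3913/1842 c=-1509/1228 d=5677/7368
  seg 2: a=-1 b=2032/921 c=1042/307 d=-3316/921
  seg 3: a=1 b=-1664/921 c=-2274/307 d=3881/921
  seg 4: a=-4 b=-3665/921 c=1607/307 d=-1607/1842
S(3/4) = 166145/78592

Δ: Δ0=1/3, Δ1=-3/2, Δ2=2, Δ3=-5, Δ4=3
row 1: diag=10, rhs=-11; c'=1/5, d'=-11/10
row 2: denom=6−2·1/5=28/5; d'=(21−2·-11/10)/(28/5)=29/7
row 3: denom=4−1·5/28=107/28; d'=(-42−1·29/7)/(107/28)=-1292/107
row 4: denom=6−1·28/107=614/107; d'=(48−1·-1292/107)/(614/107)=3214/307
back: M4=3214/307
back: M3=-1292/107−28/107·3214/307=-4548/307
back: M2=29/7−5/28·-4548/307=2084/307
back: M1=-11/10−1/5·2084/307=-1509/614
M: M0=0, M1=-1509/614, M2=2084/307, M3=-4548/307, M4=3214/307, M5=0
seg 0: a=1, c=M0/2=0, d=(M1−M0)/(6·3)=-503/3684, b=Δ0−h0·(2M0+M1)/6=5755/3684
seg 1: a=2, c=M1/2=-1509/1228, d=(M2−M1)/(6·2)=5677/7368, b=Δ1−h1·(2M1+M2)/6=-3913/1842
seg 2: a=-1, c=M2/2=1042/307, d=(M3−M2)/(6·1)=-3316/921, b=Δ2−h2·(2M2+M3)/6=2032/921
seg 3: a=1, c=M3/2=-2274/307, d=(M4−M3)/(6·1)=3881/921, b=Δ3−h3·(2M3+M4)/6=-1664/921
seg 4: a=-4, c=M4/2=1607/307, d=(M5−M4)/(6·2)=-1607/1842, b=Δ4−h4·(2M4+M5)/6=-3665/921
t_q=3/4 → seg 0, τ=3/4; S=1+5755/3684·τ+0·τ²+-503/3684·τ³=166145/78592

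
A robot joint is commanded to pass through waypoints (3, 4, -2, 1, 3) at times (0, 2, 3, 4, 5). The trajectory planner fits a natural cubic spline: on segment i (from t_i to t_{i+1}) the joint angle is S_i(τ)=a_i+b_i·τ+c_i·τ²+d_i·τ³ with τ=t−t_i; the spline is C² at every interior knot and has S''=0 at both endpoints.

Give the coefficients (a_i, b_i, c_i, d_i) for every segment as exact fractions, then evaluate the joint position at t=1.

  seg 0: a=3 b=156/43 c=0 d=-269/344
  seg 1: a=4 b=-495/86 c=-807/172 d=765/172
  seg 2: a=-2 b=-309/172 c=372/43 d=-663/172
  seg 3: a=1 b=339/86 c=-501/172 d=167/172
S(1) = 2011/344

Δ: Δ0=1/2, Δ1=-6, Δ2=3, Δ3=2
row 1: diag=6, rhs=-39; c'=1/6, d'=-13/2
row 2: denom=4−1·1/6=23/6; d'=(54−1·-13/2)/(23/6)=363/23
row 3: denom=4−1·6/23=86/23; d'=(-6−1·363/23)/(86/23)=-501/86
back: M3=-501/86
back: M2=363/23−6/23·-501/86=744/43
back: M1=-13/2−1/6·744/43=-807/86
M: M0=0, M1=-807/86, M2=744/43, M3=-501/86, M4=0
seg 0: a=3, c=M0/2=0, d=(M1−M0)/(6·2)=-269/344, b=Δ0−h0·(2M0+M1)/6=156/43
seg 1: a=4, c=M1/2=-807/172, d=(M2−M1)/(6·1)=765/172, b=Δ1−h1·(2M1+M2)/6=-495/86
seg 2: a=-2, c=M2/2=372/43, d=(M3−M2)/(6·1)=-663/172, b=Δ2−h2·(2M2+M3)/6=-309/172
seg 3: a=1, c=M3/2=-501/172, d=(M4−M3)/(6·1)=167/172, b=Δ3−h3·(2M3+M4)/6=339/86
t_q=1 → seg 0, τ=1; S=3+156/43·τ+0·τ²+-269/344·τ³=2011/344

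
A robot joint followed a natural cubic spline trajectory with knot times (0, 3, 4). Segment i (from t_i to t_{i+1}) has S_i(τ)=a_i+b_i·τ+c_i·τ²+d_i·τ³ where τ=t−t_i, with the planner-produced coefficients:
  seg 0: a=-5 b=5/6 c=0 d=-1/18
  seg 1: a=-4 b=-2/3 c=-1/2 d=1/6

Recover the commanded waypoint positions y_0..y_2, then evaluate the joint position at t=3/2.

y_0 = S_0(0) = a_0 = -5
y_1 = S_1(0) = a_1 = -4
y_2 = S_1(1) = -5
t_q=3/2 is in segment 0 (τ=3/2); S_0(τ)=-63/16

y_0=-5 y_1=-4 y_2=-5
S(3/2) = -63/16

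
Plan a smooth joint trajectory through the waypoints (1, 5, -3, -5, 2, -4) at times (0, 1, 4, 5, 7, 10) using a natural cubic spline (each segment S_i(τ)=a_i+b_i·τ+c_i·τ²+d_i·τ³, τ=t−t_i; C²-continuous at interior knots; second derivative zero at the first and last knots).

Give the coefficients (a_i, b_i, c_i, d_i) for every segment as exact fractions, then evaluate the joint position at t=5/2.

Δ: Δ0=4, Δ1=-8/3, Δ2=-2, Δ3=7/2, Δ4=-2
row 1: diag=8, rhs=-40; c'=3/8, d'=-5
row 2: denom=8−3·3/8=55/8; d'=(4−3·-5)/(55/8)=152/55
row 3: denom=6−1·8/55=322/55; d'=(33−1·152/55)/(322/55)=1663/322
row 4: denom=10−2·55/161=1500/161; d'=(-33−2·1663/322)/(1500/161)=-1744/375
back: M4=-1744/375
back: M3=1663/322−55/161·-1744/375=1013/150
back: M2=152/55−8/55·1013/150=668/375
back: M1=-5−3/8·668/375=-1417/250
M: M0=0, M1=-1417/250, M2=668/375, M3=1013/150, M4=-1744/375, M5=0
seg 0: a=1, c=M0/2=0, d=(M1−M0)/(6·1)=-1417/1500, b=Δ0−h0·(2M0+M1)/6=7417/1500
seg 1: a=5, c=M1/2=-1417/500, d=(M2−M1)/(6·3)=5587/13500, b=Δ1−h1·(2M1+M2)/6=1583/750
seg 2: a=-3, c=M2/2=334/375, d=(M3−M2)/(6·1)=1243/1500, b=Δ2−h2·(2M2+M3)/6=-5579/1500
seg 3: a=-5, c=M3/2=1013/300, d=(M4−M3)/(6·2)=-2851/3000, b=Δ3−h3·(2M3+M4)/6=137/250
seg 4: a=2, c=M4/2=-872/375, d=(M5−M4)/(6·3)=872/3375, b=Δ4−h4·(2M4+M5)/6=994/375
t_q=5/2 → seg 1, τ=3/2; S=5+1583/750·τ+-1417/500·τ²+5587/13500·τ³=2549/800

  seg 0: a=1 b=7417/1500 c=0 d=-1417/1500
  seg 1: a=5 b=1583/750 c=-1417/500 d=5587/13500
  seg 2: a=-3 b=-5579/1500 c=334/375 d=1243/1500
  seg 3: a=-5 b=137/250 c=1013/300 d=-2851/3000
  seg 4: a=2 b=994/375 c=-872/375 d=872/3375
S(5/2) = 2549/800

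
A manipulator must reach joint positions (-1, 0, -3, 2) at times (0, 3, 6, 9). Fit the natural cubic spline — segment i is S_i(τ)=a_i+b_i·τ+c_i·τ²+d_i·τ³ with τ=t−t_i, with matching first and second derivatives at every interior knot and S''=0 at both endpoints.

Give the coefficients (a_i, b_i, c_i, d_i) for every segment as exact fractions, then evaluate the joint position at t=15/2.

Δ: Δ0=1/3, Δ1=-1, Δ2=5/3
row 1: diag=12, rhs=-8; c'=1/4, d'=-2/3
row 2: denom=12−3·1/4=45/4; d'=(16−3·-2/3)/(45/4)=8/5
back: M2=8/5
back: M1=-2/3−1/4·8/5=-16/15
M: M0=0, M1=-16/15, M2=8/5, M3=0
seg 0: a=-1, c=M0/2=0, d=(M1−M0)/(6·3)=-8/135, b=Δ0−h0·(2M0+M1)/6=13/15
seg 1: a=0, c=M1/2=-8/15, d=(M2−M1)/(6·3)=4/27, b=Δ1−h1·(2M1+M2)/6=-11/15
seg 2: a=-3, c=M2/2=4/5, d=(M3−M2)/(6·3)=-4/45, b=Δ2−h2·(2M2+M3)/6=1/15
t_q=15/2 → seg 2, τ=3/2; S=-3+1/15·τ+4/5·τ²+-4/45·τ³=-7/5

  seg 0: a=-1 b=13/15 c=0 d=-8/135
  seg 1: a=0 b=-11/15 c=-8/15 d=4/27
  seg 2: a=-3 b=1/15 c=4/5 d=-4/45
S(15/2) = -7/5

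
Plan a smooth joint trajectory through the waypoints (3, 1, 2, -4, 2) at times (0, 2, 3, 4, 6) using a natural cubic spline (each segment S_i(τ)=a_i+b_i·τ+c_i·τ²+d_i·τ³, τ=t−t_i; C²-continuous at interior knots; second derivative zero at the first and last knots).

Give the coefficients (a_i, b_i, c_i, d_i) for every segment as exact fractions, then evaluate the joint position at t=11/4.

  seg 0: a=3 b=-163/66 c=0 d=97/264
  seg 1: a=1 b=64/33 c=97/44 d=-415/132
  seg 2: a=2 b=-37/12 c=-159/22 d=569/132
  seg 3: a=-4 b=-152/33 c=251/44 d=-251/264
S(11/4) = 6669/2816

Δ: Δ0=-1, Δ1=1, Δ2=-6, Δ3=3
row 1: diag=6, rhs=12; c'=1/6, d'=2
row 2: denom=4−1·1/6=23/6; d'=(-42−1·2)/(23/6)=-264/23
row 3: denom=6−1·6/23=132/23; d'=(54−1·-264/23)/(132/23)=251/22
back: M3=251/22
back: M2=-264/23−6/23·251/22=-159/11
back: M1=2−1/6·-159/11=97/22
M: M0=0, M1=97/22, M2=-159/11, M3=251/22, M4=0
seg 0: a=3, c=M0/2=0, d=(M1−M0)/(6·2)=97/264, b=Δ0−h0·(2M0+M1)/6=-163/66
seg 1: a=1, c=M1/2=97/44, d=(M2−M1)/(6·1)=-415/132, b=Δ1−h1·(2M1+M2)/6=64/33
seg 2: a=2, c=M2/2=-159/22, d=(M3−M2)/(6·1)=569/132, b=Δ2−h2·(2M2+M3)/6=-37/12
seg 3: a=-4, c=M3/2=251/44, d=(M4−M3)/(6·2)=-251/264, b=Δ3−h3·(2M3+M4)/6=-152/33
t_q=11/4 → seg 1, τ=3/4; S=1+64/33·τ+97/44·τ²+-415/132·τ³=6669/2816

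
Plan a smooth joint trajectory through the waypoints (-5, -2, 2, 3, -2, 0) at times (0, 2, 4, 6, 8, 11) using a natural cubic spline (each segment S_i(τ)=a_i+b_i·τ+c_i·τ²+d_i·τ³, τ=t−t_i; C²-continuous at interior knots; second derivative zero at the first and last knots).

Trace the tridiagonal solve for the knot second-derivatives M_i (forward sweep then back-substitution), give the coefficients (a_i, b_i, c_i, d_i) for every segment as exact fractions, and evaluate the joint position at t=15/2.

  seg 0: a=-5 b=211/159 c=0 d=55/1272
  seg 1: a=-2 b=587/318 c=55/212 d=-29/318
  seg 2: a=2 b=569/318 c=-61/212 d=-227/1272
  seg 3: a=3 b=-239/159 c=-72/53 d=547/1272
  seg 4: a=-2 b=-565/318 c=259/212 d=-259/1908
S(15/2) = -2917/3392

Δ: Δ0=3/2, Δ1=2, Δ2=1/2, Δ3=-5/2, Δ4=2/3
row 1: diag=8, rhs=3; c'=1/4, d'=3/8
row 2: denom=8−2·1/4=15/2; d'=(-9−2·3/8)/(15/2)=-13/10
row 3: denom=8−2·4/15=112/15; d'=(-18−2·-13/10)/(112/15)=-33/16
row 4: denom=10−2·15/56=265/28; d'=(19−2·-33/16)/(265/28)=259/106
back: M4=259/106
back: M3=-33/16−15/56·259/106=-144/53
back: M2=-13/10−4/15·-144/53=-61/106
back: M1=3/8−1/4·-61/106=55/106
M: M0=0, M1=55/106, M2=-61/106, M3=-144/53, M4=259/106, M5=0
seg 0: a=-5, c=M0/2=0, d=(M1−M0)/(6·2)=55/1272, b=Δ0−h0·(2M0+M1)/6=211/159
seg 1: a=-2, c=M1/2=55/212, d=(M2−M1)/(6·2)=-29/318, b=Δ1−h1·(2M1+M2)/6=587/318
seg 2: a=2, c=M2/2=-61/212, d=(M3−M2)/(6·2)=-227/1272, b=Δ2−h2·(2M2+M3)/6=569/318
seg 3: a=3, c=M3/2=-72/53, d=(M4−M3)/(6·2)=547/1272, b=Δ3−h3·(2M3+M4)/6=-239/159
seg 4: a=-2, c=M4/2=259/212, d=(M5−M4)/(6·3)=-259/1908, b=Δ4−h4·(2M4+M5)/6=-565/318
t_q=15/2 → seg 3, τ=3/2; S=3+-239/159·τ+-72/53·τ²+547/1272·τ³=-2917/3392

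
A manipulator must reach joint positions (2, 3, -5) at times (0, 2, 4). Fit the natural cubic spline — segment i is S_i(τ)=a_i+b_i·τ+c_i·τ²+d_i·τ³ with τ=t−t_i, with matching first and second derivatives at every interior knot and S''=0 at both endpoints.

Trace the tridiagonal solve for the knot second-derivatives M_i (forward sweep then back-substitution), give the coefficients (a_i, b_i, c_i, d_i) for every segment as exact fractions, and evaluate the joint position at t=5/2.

  seg 0: a=2 b=13/8 c=0 d=-9/32
  seg 1: a=3 b=-7/4 c=-27/16 d=9/32
S(5/2) = 445/256

Δ: Δ0=1/2, Δ1=-4
row 1: diag=8, rhs=-27; c'=1/4, d'=-27/8
back: M1=-27/8
M: M0=0, M1=-27/8, M2=0
seg 0: a=2, c=M0/2=0, d=(M1−M0)/(6·2)=-9/32, b=Δ0−h0·(2M0+M1)/6=13/8
seg 1: a=3, c=M1/2=-27/16, d=(M2−M1)/(6·2)=9/32, b=Δ1−h1·(2M1+M2)/6=-7/4
t_q=5/2 → seg 1, τ=1/2; S=3+-7/4·τ+-27/16·τ²+9/32·τ³=445/256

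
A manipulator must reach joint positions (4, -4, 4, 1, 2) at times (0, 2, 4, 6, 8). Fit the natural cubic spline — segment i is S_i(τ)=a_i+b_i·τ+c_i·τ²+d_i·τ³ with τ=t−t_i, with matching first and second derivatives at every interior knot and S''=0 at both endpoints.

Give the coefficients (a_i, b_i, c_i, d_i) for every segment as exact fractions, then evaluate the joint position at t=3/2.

Δ: Δ0=-4, Δ1=4, Δ2=-3/2, Δ3=1/2
row 1: diag=8, rhs=48; c'=1/4, d'=6
row 2: denom=8−2·1/4=15/2; d'=(-33−2·6)/(15/2)=-6
row 3: denom=8−2·4/15=112/15; d'=(12−2·-6)/(112/15)=45/14
back: M3=45/14
back: M2=-6−4/15·45/14=-48/7
back: M1=6−1/4·-48/7=54/7
M: M0=0, M1=54/7, M2=-48/7, M3=45/14, M4=0
seg 0: a=4, c=M0/2=0, d=(M1−M0)/(6·2)=9/14, b=Δ0−h0·(2M0+M1)/6=-46/7
seg 1: a=-4, c=M1/2=27/7, d=(M2−M1)/(6·2)=-17/14, b=Δ1−h1·(2M1+M2)/6=8/7
seg 2: a=4, c=M2/2=-24/7, d=(M3−M2)/(6·2)=47/56, b=Δ2−h2·(2M2+M3)/6=2
seg 3: a=1, c=M3/2=45/28, d=(M4−M3)/(6·2)=-15/56, b=Δ3−h3·(2M3+M4)/6=-23/14
t_q=3/2 → seg 0, τ=3/2; S=4+-46/7·τ+0·τ²+9/14·τ³=-59/16

  seg 0: a=4 b=-46/7 c=0 d=9/14
  seg 1: a=-4 b=8/7 c=27/7 d=-17/14
  seg 2: a=4 b=2 c=-24/7 d=47/56
  seg 3: a=1 b=-23/14 c=45/28 d=-15/56
S(3/2) = -59/16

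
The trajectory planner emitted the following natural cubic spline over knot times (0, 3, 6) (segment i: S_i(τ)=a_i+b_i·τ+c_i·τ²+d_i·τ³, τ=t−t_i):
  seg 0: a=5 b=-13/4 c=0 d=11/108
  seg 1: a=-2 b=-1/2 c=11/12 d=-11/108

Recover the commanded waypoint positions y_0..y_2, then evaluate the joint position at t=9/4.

y_0=5 y_1=-2 y_2=2
S(9/4) = -295/256

y_0 = S_0(0) = a_0 = 5
y_1 = S_1(0) = a_1 = -2
y_2 = S_1(3) = 2
t_q=9/4 is in segment 0 (τ=9/4); S_0(τ)=-295/256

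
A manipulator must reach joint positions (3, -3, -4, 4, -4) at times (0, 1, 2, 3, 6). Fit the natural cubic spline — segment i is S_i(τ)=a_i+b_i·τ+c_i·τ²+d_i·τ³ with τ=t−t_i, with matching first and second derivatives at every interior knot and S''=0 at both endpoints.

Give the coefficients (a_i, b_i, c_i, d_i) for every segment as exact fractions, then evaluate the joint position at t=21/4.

Δ: Δ0=-6, Δ1=-1, Δ2=8, Δ3=-8/3
row 1: diag=4, rhs=30; c'=1/4, d'=15/2
row 2: denom=4−1·1/4=15/4; d'=(54−1·15/2)/(15/4)=62/5
row 3: denom=8−1·4/15=116/15; d'=(-64−1·62/5)/(116/15)=-573/58
back: M3=-573/58
back: M2=62/5−4/15·-573/58=436/29
back: M1=15/2−1/4·436/29=217/58
M: M0=0, M1=217/58, M2=436/29, M3=-573/58, M4=0
seg 0: a=3, c=M0/2=0, d=(M1−M0)/(6·1)=217/348, b=Δ0−h0·(2M0+M1)/6=-2305/348
seg 1: a=-3, c=M1/2=217/116, d=(M2−M1)/(6·1)=655/348, b=Δ1−h1·(2M1+M2)/6=-827/174
seg 2: a=-4, c=M2/2=218/29, d=(M3−M2)/(6·1)=-1445/348, b=Δ2−h2·(2M2+M3)/6=1613/348
seg 3: a=4, c=M3/2=-573/116, d=(M4−M3)/(6·3)=191/348, b=Δ3−h3·(2M3+M4)/6=1255/174
t_q=21/4 → seg 3, τ=9/4; S=4+1255/174·τ+-573/116·τ²+191/348·τ³=10937/7424

  seg 0: a=3 b=-2305/348 c=0 d=217/348
  seg 1: a=-3 b=-827/174 c=217/116 d=655/348
  seg 2: a=-4 b=1613/348 c=218/29 d=-1445/348
  seg 3: a=4 b=1255/174 c=-573/116 d=191/348
S(21/4) = 10937/7424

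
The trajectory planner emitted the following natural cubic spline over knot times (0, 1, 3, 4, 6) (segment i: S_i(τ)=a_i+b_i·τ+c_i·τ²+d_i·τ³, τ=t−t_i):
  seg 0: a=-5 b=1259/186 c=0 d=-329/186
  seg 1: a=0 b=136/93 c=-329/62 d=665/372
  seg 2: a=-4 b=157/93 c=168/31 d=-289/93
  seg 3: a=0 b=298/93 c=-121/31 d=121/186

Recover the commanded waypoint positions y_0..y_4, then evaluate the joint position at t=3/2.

y_0 = S_0(0) = a_0 = -5
y_1 = S_1(0) = a_1 = 0
y_2 = S_2(0) = a_2 = -4
y_3 = S_3(0) = a_3 = 0
y_4 = S_3(2) = -4
t_q=3/2 is in segment 1 (τ=1/2); S_1(τ)=-369/992

y_0=-5 y_1=0 y_2=-4 y_3=0 y_4=-4
S(3/2) = -369/992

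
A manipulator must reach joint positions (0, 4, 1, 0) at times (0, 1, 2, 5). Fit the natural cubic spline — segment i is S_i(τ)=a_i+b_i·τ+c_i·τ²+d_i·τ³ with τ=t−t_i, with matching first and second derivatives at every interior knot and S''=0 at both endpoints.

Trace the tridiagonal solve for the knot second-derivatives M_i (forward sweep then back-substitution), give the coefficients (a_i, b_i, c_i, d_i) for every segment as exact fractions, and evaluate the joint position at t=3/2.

  seg 0: a=0 b=548/93 c=0 d=-176/93
  seg 1: a=4 b=20/93 c=-176/31 d=229/93
  seg 2: a=1 b=-349/93 c=53/31 d=-53/279
S(3/2) = 743/248

Δ: Δ0=4, Δ1=-3, Δ2=-1/3
row 1: diag=4, rhs=-42; c'=1/4, d'=-21/2
row 2: denom=8−1·1/4=31/4; d'=(16−1·-21/2)/(31/4)=106/31
back: M2=106/31
back: M1=-21/2−1/4·106/31=-352/31
M: M0=0, M1=-352/31, M2=106/31, M3=0
seg 0: a=0, c=M0/2=0, d=(M1−M0)/(6·1)=-176/93, b=Δ0−h0·(2M0+M1)/6=548/93
seg 1: a=4, c=M1/2=-176/31, d=(M2−M1)/(6·1)=229/93, b=Δ1−h1·(2M1+M2)/6=20/93
seg 2: a=1, c=M2/2=53/31, d=(M3−M2)/(6·3)=-53/279, b=Δ2−h2·(2M2+M3)/6=-349/93
t_q=3/2 → seg 1, τ=1/2; S=4+20/93·τ+-176/31·τ²+229/93·τ³=743/248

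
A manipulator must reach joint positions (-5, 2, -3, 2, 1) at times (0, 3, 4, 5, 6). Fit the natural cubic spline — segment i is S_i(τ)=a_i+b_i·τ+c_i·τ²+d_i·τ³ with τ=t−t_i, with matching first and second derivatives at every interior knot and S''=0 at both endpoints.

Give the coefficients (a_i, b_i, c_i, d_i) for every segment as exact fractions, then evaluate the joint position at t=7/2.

  seg 0: a=-5 b=554/87 c=0 d=-13/29
  seg 1: a=2 b=-499/87 c=-117/29 d=415/87
  seg 2: a=-3 b=44/87 c=298/29 d=-503/87
  seg 3: a=2 b=323/87 c=-205/29 d=205/87
S(7/2) = -297/232

Δ: Δ0=7/3, Δ1=-5, Δ2=5, Δ3=-1
row 1: diag=8, rhs=-44; c'=1/8, d'=-11/2
row 2: denom=4−1·1/8=31/8; d'=(60−1·-11/2)/(31/8)=524/31
row 3: denom=4−1·8/31=116/31; d'=(-36−1·524/31)/(116/31)=-410/29
back: M3=-410/29
back: M2=524/31−8/31·-410/29=596/29
back: M1=-11/2−1/8·596/29=-234/29
M: M0=0, M1=-234/29, M2=596/29, M3=-410/29, M4=0
seg 0: a=-5, c=M0/2=0, d=(M1−M0)/(6·3)=-13/29, b=Δ0−h0·(2M0+M1)/6=554/87
seg 1: a=2, c=M1/2=-117/29, d=(M2−M1)/(6·1)=415/87, b=Δ1−h1·(2M1+M2)/6=-499/87
seg 2: a=-3, c=M2/2=298/29, d=(M3−M2)/(6·1)=-503/87, b=Δ2−h2·(2M2+M3)/6=44/87
seg 3: a=2, c=M3/2=-205/29, d=(M4−M3)/(6·1)=205/87, b=Δ3−h3·(2M3+M4)/6=323/87
t_q=7/2 → seg 1, τ=1/2; S=2+-499/87·τ+-117/29·τ²+415/87·τ³=-297/232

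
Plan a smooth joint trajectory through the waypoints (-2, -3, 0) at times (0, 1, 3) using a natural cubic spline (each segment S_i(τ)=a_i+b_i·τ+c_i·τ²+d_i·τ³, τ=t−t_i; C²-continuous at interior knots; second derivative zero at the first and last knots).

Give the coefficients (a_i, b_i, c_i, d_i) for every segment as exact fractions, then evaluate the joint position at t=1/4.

Δ: Δ0=-1, Δ1=3/2
row 1: diag=6, rhs=15; c'=1/3, d'=5/2
back: M1=5/2
M: M0=0, M1=5/2, M2=0
seg 0: a=-2, c=M0/2=0, d=(M1−M0)/(6·1)=5/12, b=Δ0−h0·(2M0+M1)/6=-17/12
seg 1: a=-3, c=M1/2=5/4, d=(M2−M1)/(6·2)=-5/24, b=Δ1−h1·(2M1+M2)/6=-1/6
t_q=1/4 → seg 0, τ=1/4; S=-2+-17/12·τ+0·τ²+5/12·τ³=-601/256

  seg 0: a=-2 b=-17/12 c=0 d=5/12
  seg 1: a=-3 b=-1/6 c=5/4 d=-5/24
S(1/4) = -601/256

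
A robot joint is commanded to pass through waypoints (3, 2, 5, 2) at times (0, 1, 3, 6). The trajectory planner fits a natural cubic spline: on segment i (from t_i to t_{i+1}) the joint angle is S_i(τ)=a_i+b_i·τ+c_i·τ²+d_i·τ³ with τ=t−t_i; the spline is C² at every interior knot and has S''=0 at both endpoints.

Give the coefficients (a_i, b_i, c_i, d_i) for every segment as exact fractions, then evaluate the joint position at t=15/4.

Δ: Δ0=-1, Δ1=3/2, Δ2=-1
row 1: diag=6, rhs=15; c'=1/3, d'=5/2
row 2: denom=10−2·1/3=28/3; d'=(-15−2·5/2)/(28/3)=-15/7
back: M2=-15/7
back: M1=5/2−1/3·-15/7=45/14
M: M0=0, M1=45/14, M2=-15/7, M3=0
seg 0: a=3, c=M0/2=0, d=(M1−M0)/(6·1)=15/28, b=Δ0−h0·(2M0+M1)/6=-43/28
seg 1: a=2, c=M1/2=45/28, d=(M2−M1)/(6·2)=-25/56, b=Δ1−h1·(2M1+M2)/6=1/14
seg 2: a=5, c=M2/2=-15/14, d=(M3−M2)/(6·3)=5/42, b=Δ2−h2·(2M2+M3)/6=8/7
t_q=15/4 → seg 2, τ=3/4; S=5+8/7·τ+-15/14·τ²+5/42·τ³=679/128

  seg 0: a=3 b=-43/28 c=0 d=15/28
  seg 1: a=2 b=1/14 c=45/28 d=-25/56
  seg 2: a=5 b=8/7 c=-15/14 d=5/42
S(15/4) = 679/128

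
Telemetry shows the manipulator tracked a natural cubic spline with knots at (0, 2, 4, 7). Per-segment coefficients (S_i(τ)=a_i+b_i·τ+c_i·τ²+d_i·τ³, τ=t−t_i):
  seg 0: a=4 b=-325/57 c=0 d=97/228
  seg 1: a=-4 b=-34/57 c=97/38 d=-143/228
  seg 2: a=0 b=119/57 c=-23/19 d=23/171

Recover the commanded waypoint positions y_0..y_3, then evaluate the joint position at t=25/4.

y_0=4 y_1=-4 y_2=0 y_3=-1
S(25/4) = 123/1216

y_0 = S_0(0) = a_0 = 4
y_1 = S_1(0) = a_1 = -4
y_2 = S_2(0) = a_2 = 0
y_3 = S_2(3) = -1
t_q=25/4 is in segment 2 (τ=9/4); S_2(τ)=123/1216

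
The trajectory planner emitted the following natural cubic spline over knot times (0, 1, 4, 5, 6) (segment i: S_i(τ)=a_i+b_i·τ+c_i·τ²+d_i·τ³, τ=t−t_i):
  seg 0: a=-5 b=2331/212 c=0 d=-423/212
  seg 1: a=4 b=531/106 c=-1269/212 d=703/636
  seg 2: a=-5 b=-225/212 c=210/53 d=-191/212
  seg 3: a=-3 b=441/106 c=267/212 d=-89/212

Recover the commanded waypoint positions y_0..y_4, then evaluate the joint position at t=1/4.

y_0=-5 y_1=4 y_2=-5 y_3=-3 y_4=2
S(1/4) = -30967/13568

y_0 = S_0(0) = a_0 = -5
y_1 = S_1(0) = a_1 = 4
y_2 = S_2(0) = a_2 = -5
y_3 = S_3(0) = a_3 = -3
y_4 = S_3(1) = 2
t_q=1/4 is in segment 0 (τ=1/4); S_0(τ)=-30967/13568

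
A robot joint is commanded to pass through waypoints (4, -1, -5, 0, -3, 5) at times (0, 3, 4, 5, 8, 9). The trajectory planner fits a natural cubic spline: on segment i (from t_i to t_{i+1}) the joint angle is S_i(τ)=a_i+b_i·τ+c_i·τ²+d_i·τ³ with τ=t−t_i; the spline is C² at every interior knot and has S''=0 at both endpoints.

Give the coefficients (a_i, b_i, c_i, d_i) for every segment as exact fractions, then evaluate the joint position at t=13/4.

  seg 0: a=4 b=153/547 c=0 d=-3194/14769
  seg 1: a=-1 b=-3041/547 c=-3194/1641 d=5753/1641
  seg 2: a=-5 b=1748/1641 c=14065/1641 d=-2536/547
  seg 3: a=0 b=7054/1641 c=-8759/1641 d=17582/14769
  seg 4: a=-3 b=7246/1641 c=2941/547 d=-2941/1641
S(13/4) = -86005/35008

Δ: Δ0=-5/3, Δ1=-4, Δ2=5, Δ3=-1, Δ4=8
row 1: diag=8, rhs=-14; c'=1/8, d'=-7/4
row 2: denom=4−1·1/8=31/8; d'=(54−1·-7/4)/(31/8)=446/31
row 3: denom=8−1·8/31=240/31; d'=(-36−1·446/31)/(240/31)=-781/120
row 4: denom=8−3·31/80=547/80; d'=(54−3·-781/120)/(547/80)=5882/547
back: M4=5882/547
back: M3=-781/120−31/80·5882/547=-17518/1641
back: M2=446/31−8/31·-17518/1641=28130/1641
back: M1=-7/4−1/8·28130/1641=-6388/1641
M: M0=0, M1=-6388/1641, M2=28130/1641, M3=-17518/1641, M4=5882/547, M5=0
seg 0: a=4, c=M0/2=0, d=(M1−M0)/(6·3)=-3194/14769, b=Δ0−h0·(2M0+M1)/6=153/547
seg 1: a=-1, c=M1/2=-3194/1641, d=(M2−M1)/(6·1)=5753/1641, b=Δ1−h1·(2M1+M2)/6=-3041/547
seg 2: a=-5, c=M2/2=14065/1641, d=(M3−M2)/(6·1)=-2536/547, b=Δ2−h2·(2M2+M3)/6=1748/1641
seg 3: a=0, c=M3/2=-8759/1641, d=(M4−M3)/(6·3)=17582/14769, b=Δ3−h3·(2M3+M4)/6=7054/1641
seg 4: a=-3, c=M4/2=2941/547, d=(M5−M4)/(6·1)=-2941/1641, b=Δ4−h4·(2M4+M5)/6=7246/1641
t_q=13/4 → seg 1, τ=1/4; S=-1+-3041/547·τ+-3194/1641·τ²+5753/1641·τ³=-86005/35008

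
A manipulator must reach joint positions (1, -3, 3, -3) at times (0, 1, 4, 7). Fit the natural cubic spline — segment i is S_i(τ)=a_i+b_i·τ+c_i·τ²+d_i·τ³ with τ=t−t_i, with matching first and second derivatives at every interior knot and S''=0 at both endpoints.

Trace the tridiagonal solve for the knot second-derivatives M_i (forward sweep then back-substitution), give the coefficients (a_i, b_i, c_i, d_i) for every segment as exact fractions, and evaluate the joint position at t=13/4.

Δ: Δ0=-4, Δ1=2, Δ2=-2
row 1: diag=8, rhs=36; c'=3/8, d'=9/2
row 2: denom=12−3·3/8=87/8; d'=(-24−3·9/2)/(87/8)=-100/29
back: M2=-100/29
back: M1=9/2−3/8·-100/29=168/29
M: M0=0, M1=168/29, M2=-100/29, M3=0
seg 0: a=1, c=M0/2=0, d=(M1−M0)/(6·1)=28/29, b=Δ0−h0·(2M0+M1)/6=-144/29
seg 1: a=-3, c=M1/2=84/29, d=(M2−M1)/(6·3)=-134/261, b=Δ1−h1·(2M1+M2)/6=-60/29
seg 2: a=3, c=M2/2=-50/29, d=(M3−M2)/(6·3)=50/261, b=Δ2−h2·(2M2+M3)/6=42/29
t_q=13/4 → seg 1, τ=9/4; S=-3+-60/29·τ+84/29·τ²+-134/261·τ³=1077/928

  seg 0: a=1 b=-144/29 c=0 d=28/29
  seg 1: a=-3 b=-60/29 c=84/29 d=-134/261
  seg 2: a=3 b=42/29 c=-50/29 d=50/261
S(13/4) = 1077/928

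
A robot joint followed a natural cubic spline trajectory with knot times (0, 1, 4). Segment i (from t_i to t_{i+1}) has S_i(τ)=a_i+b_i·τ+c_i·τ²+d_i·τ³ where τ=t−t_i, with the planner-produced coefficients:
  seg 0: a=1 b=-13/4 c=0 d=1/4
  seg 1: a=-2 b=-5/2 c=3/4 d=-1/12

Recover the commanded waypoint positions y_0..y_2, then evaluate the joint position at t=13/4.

y_0 = S_0(0) = a_0 = 1
y_1 = S_1(0) = a_1 = -2
y_2 = S_1(3) = -5
t_q=13/4 is in segment 1 (τ=9/4); S_1(τ)=-1223/256

y_0=1 y_1=-2 y_2=-5
S(13/4) = -1223/256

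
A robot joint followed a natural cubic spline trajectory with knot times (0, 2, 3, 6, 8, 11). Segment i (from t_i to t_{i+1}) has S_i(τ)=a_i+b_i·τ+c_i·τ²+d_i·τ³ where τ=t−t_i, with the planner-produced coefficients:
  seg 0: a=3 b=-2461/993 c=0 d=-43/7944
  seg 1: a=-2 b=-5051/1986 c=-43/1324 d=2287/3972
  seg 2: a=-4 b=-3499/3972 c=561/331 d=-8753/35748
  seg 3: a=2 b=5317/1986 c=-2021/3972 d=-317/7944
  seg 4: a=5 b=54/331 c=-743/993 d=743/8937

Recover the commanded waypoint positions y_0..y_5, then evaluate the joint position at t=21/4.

y_0=3 y_1=-2 y_2=-4 y_3=2 y_4=5 y_5=1
S(21/4) = -16171/84736

y_0 = S_0(0) = a_0 = 3
y_1 = S_1(0) = a_1 = -2
y_2 = S_2(0) = a_2 = -4
y_3 = S_3(0) = a_3 = 2
y_4 = S_4(0) = a_4 = 5
y_5 = S_4(3) = 1
t_q=21/4 is in segment 2 (τ=9/4); S_2(τ)=-16171/84736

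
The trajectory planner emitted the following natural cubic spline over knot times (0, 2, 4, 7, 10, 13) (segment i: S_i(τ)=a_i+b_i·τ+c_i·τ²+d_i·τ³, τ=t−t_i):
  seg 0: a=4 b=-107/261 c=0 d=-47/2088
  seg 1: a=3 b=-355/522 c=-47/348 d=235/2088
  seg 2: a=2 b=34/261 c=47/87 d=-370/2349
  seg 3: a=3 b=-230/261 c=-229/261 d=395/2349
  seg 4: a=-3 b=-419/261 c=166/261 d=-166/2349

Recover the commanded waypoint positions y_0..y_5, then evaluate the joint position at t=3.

y_0 = S_0(0) = a_0 = 4
y_1 = S_1(0) = a_1 = 3
y_2 = S_2(0) = a_2 = 2
y_3 = S_3(0) = a_3 = 3
y_4 = S_4(0) = a_4 = -3
y_5 = S_4(3) = -4
t_q=3 is in segment 1 (τ=1); S_1(τ)=533/232

y_0=4 y_1=3 y_2=2 y_3=3 y_4=-3 y_5=-4
S(3) = 533/232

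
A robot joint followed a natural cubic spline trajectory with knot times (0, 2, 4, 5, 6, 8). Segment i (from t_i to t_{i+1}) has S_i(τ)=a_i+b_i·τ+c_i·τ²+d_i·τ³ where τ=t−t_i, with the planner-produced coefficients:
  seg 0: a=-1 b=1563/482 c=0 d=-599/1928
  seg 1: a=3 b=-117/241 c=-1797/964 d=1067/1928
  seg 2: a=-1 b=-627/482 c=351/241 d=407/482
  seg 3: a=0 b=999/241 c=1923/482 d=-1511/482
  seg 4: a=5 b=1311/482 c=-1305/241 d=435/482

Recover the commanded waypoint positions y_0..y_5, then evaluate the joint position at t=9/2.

y_0 = S_0(0) = a_0 = -1
y_1 = S_1(0) = a_1 = 3
y_2 = S_2(0) = a_2 = -1
y_3 = S_3(0) = a_3 = 0
y_4 = S_4(0) = a_4 = 5
y_5 = S_4(2) = -4
t_q=9/2 is in segment 2 (τ=1/2); S_2(τ)=-4553/3856

y_0=-1 y_1=3 y_2=-1 y_3=0 y_4=5 y_5=-4
S(9/2) = -4553/3856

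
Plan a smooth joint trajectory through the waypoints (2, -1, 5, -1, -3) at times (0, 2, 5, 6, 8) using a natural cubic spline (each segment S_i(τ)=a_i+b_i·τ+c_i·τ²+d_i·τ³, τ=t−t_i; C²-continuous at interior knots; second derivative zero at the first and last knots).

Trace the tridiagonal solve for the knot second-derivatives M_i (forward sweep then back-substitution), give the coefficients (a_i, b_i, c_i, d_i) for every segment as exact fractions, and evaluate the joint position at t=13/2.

  seg 0: a=2 b=-1271/416 c=0 d=647/1664
  seg 1: a=-1 b=335/208 c=1941/832 d=-47/64
  seg 2: a=5 b=-3511/832 c=-1779/416 d=2077/832
  seg 3: a=-1 b=-1099/208 c=2673/832 d=-891/1664
S(13/2) = -38679/13312

Δ: Δ0=-3/2, Δ1=2, Δ2=-6, Δ3=-1
row 1: diag=10, rhs=21; c'=3/10, d'=21/10
row 2: denom=8−3·3/10=71/10; d'=(-48−3·21/10)/(71/10)=-543/71
row 3: denom=6−1·10/71=416/71; d'=(30−1·-543/71)/(416/71)=2673/416
back: M3=2673/416
back: M2=-543/71−10/71·2673/416=-1779/208
back: M1=21/10−3/10·-1779/208=1941/416
M: M0=0, M1=1941/416, M2=-1779/208, M3=2673/416, M4=0
seg 0: a=2, c=M0/2=0, d=(M1−M0)/(6·2)=647/1664, b=Δ0−h0·(2M0+M1)/6=-1271/416
seg 1: a=-1, c=M1/2=1941/832, d=(M2−M1)/(6·3)=-47/64, b=Δ1−h1·(2M1+M2)/6=335/208
seg 2: a=5, c=M2/2=-1779/416, d=(M3−M2)/(6·1)=2077/832, b=Δ2−h2·(2M2+M3)/6=-3511/832
seg 3: a=-1, c=M3/2=2673/832, d=(M4−M3)/(6·2)=-891/1664, b=Δ3−h3·(2M3+M4)/6=-1099/208
t_q=13/2 → seg 3, τ=1/2; S=-1+-1099/208·τ+2673/832·τ²+-891/1664·τ³=-38679/13312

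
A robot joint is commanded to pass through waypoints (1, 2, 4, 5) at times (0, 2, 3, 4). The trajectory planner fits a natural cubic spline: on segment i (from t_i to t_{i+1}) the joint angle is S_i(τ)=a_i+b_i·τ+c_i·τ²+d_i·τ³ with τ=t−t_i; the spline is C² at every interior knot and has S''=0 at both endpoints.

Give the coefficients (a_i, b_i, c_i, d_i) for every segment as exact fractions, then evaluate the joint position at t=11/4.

Δ: Δ0=1/2, Δ1=2, Δ2=1
row 1: diag=6, rhs=9; c'=1/6, d'=3/2
row 2: denom=4−1·1/6=23/6; d'=(-6−1·3/2)/(23/6)=-45/23
back: M2=-45/23
back: M1=3/2−1/6·-45/23=42/23
M: M0=0, M1=42/23, M2=-45/23, M3=0
seg 0: a=1, c=M0/2=0, d=(M1−M0)/(6·2)=7/46, b=Δ0−h0·(2M0+M1)/6=-5/46
seg 1: a=2, c=M1/2=21/23, d=(M2−M1)/(6·1)=-29/46, b=Δ1−h1·(2M1+M2)/6=79/46
seg 2: a=4, c=M2/2=-45/46, d=(M3−M2)/(6·1)=15/46, b=Δ2−h2·(2M2+M3)/6=38/23
t_q=11/4 → seg 1, τ=3/4; S=2+79/46·τ+21/23·τ²+-29/46·τ³=10409/2944

  seg 0: a=1 b=-5/46 c=0 d=7/46
  seg 1: a=2 b=79/46 c=21/23 d=-29/46
  seg 2: a=4 b=38/23 c=-45/46 d=15/46
S(11/4) = 10409/2944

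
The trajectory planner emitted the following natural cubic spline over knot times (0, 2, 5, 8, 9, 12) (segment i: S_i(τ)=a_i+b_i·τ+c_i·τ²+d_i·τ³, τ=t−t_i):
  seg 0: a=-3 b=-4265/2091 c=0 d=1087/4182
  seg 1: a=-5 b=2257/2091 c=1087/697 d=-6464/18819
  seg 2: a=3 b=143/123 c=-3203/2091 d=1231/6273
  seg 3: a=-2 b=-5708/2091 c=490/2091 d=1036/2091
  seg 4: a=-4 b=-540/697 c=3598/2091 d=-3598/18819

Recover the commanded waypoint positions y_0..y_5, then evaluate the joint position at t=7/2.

y_0 = S_0(0) = a_0 = -3
y_1 = S_1(0) = a_1 = -5
y_2 = S_2(0) = a_2 = 3
y_3 = S_3(0) = a_3 = -2
y_4 = S_4(0) = a_4 = -4
y_5 = S_4(3) = 4
t_q=7/2 is in segment 1 (τ=3/2); S_1(τ)=-2875/2788

y_0=-3 y_1=-5 y_2=3 y_3=-2 y_4=-4 y_5=4
S(7/2) = -2875/2788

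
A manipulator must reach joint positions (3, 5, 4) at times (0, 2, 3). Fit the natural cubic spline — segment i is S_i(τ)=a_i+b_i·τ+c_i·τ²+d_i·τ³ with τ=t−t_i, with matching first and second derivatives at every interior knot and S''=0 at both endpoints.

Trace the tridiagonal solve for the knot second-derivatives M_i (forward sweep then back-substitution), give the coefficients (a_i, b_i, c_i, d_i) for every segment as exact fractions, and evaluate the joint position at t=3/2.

  seg 0: a=3 b=5/3 c=0 d=-1/6
  seg 1: a=5 b=-1/3 c=-1 d=1/3
S(3/2) = 79/16

Δ: Δ0=1, Δ1=-1
row 1: diag=6, rhs=-12; c'=1/6, d'=-2
back: M1=-2
M: M0=0, M1=-2, M2=0
seg 0: a=3, c=M0/2=0, d=(M1−M0)/(6·2)=-1/6, b=Δ0−h0·(2M0+M1)/6=5/3
seg 1: a=5, c=M1/2=-1, d=(M2−M1)/(6·1)=1/3, b=Δ1−h1·(2M1+M2)/6=-1/3
t_q=3/2 → seg 0, τ=3/2; S=3+5/3·τ+0·τ²+-1/6·τ³=79/16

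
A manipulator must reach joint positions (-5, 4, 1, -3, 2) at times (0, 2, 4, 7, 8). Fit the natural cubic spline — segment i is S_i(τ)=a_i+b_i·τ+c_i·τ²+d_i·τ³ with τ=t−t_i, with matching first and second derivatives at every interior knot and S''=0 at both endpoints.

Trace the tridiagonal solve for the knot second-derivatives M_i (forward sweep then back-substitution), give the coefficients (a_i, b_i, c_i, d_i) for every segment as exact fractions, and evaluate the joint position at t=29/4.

Δ: Δ0=9/2, Δ1=-3/2, Δ2=-4/3, Δ3=5
row 1: diag=8, rhs=-36; c'=1/4, d'=-9/2
row 2: denom=10−2·1/4=19/2; d'=(1−2·-9/2)/(19/2)=20/19
row 3: denom=8−3·6/19=134/19; d'=(38−3·20/19)/(134/19)=331/67
back: M3=331/67
back: M2=20/19−6/19·331/67=-34/67
back: M1=-9/2−1/4·-34/67=-293/67
M: M0=0, M1=-293/67, M2=-34/67, M3=331/67, M4=0
seg 0: a=-5, c=M0/2=0, d=(M1−M0)/(6·2)=-293/804, b=Δ0−h0·(2M0+M1)/6=2395/402
seg 1: a=4, c=M1/2=-293/134, d=(M2−M1)/(6·2)=259/804, b=Δ1−h1·(2M1+M2)/6=637/402
seg 2: a=1, c=M2/2=-17/67, d=(M3−M2)/(6·3)=365/1206, b=Δ2−h2·(2M2+M3)/6=-1325/402
seg 3: a=-3, c=M3/2=331/134, d=(M4−M3)/(6·1)=-331/402, b=Δ3−h3·(2M3+M4)/6=674/201
t_q=29/4 → seg 3, τ=1/4; S=-3+674/201·τ+331/134·τ²+-331/402·τ³=-17325/8576

  seg 0: a=-5 b=2395/402 c=0 d=-293/804
  seg 1: a=4 b=637/402 c=-293/134 d=259/804
  seg 2: a=1 b=-1325/402 c=-17/67 d=365/1206
  seg 3: a=-3 b=674/201 c=331/134 d=-331/402
S(29/4) = -17325/8576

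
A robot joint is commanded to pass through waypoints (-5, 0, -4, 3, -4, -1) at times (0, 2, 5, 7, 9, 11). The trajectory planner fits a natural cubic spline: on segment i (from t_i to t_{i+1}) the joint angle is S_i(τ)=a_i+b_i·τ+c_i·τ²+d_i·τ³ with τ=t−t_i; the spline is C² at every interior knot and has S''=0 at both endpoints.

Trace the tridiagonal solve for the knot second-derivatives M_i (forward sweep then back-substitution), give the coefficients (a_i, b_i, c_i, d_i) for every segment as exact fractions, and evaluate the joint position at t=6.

  seg 0: a=-5 b=5921/1542 c=0 d=-1033/3084
  seg 1: a=0 b=-277/1542 c=-1033/514 d=1253/2313
  seg 2: a=-4 b=3683/1542 c=1473/514 d=-1781/1542
  seg 3: a=3 b=-13/1542 c=-2089/514 d=3575/3084
  seg 4: a=-4 b=-3631/1542 c=743/257 d=-743/1542
S(6) = 51/514

Δ: Δ0=5/2, Δ1=-4/3, Δ2=7/2, Δ3=-7/2, Δ4=3/2
row 1: diag=10, rhs=-23; c'=3/10, d'=-23/10
row 2: denom=10−3·3/10=91/10; d'=(29−3·-23/10)/(91/10)=359/91
row 3: denom=8−2·20/91=688/91; d'=(-42−2·359/91)/(688/91)=-1135/172
row 4: denom=8−2·91/344=1285/172; d'=(30−2·-1135/172)/(1285/172)=1486/257
back: M4=1486/257
back: M3=-1135/172−91/344·1486/257=-2089/257
back: M2=359/91−20/91·-2089/257=1473/257
back: M1=-23/10−3/10·1473/257=-1033/257
M: M0=0, M1=-1033/257, M2=1473/257, M3=-2089/257, M4=1486/257, M5=0
seg 0: a=-5, c=M0/2=0, d=(M1−M0)/(6·2)=-1033/3084, b=Δ0−h0·(2M0+M1)/6=5921/1542
seg 1: a=0, c=M1/2=-1033/514, d=(M2−M1)/(6·3)=1253/2313, b=Δ1−h1·(2M1+M2)/6=-277/1542
seg 2: a=-4, c=M2/2=1473/514, d=(M3−M2)/(6·2)=-1781/1542, b=Δ2−h2·(2M2+M3)/6=3683/1542
seg 3: a=3, c=M3/2=-2089/514, d=(M4−M3)/(6·2)=3575/3084, b=Δ3−h3·(2M3+M4)/6=-13/1542
seg 4: a=-4, c=M4/2=743/257, d=(M5−M4)/(6·2)=-743/1542, b=Δ4−h4·(2M4+M5)/6=-3631/1542
t_q=6 → seg 2, τ=1; S=-4+3683/1542·τ+1473/514·τ²+-1781/1542·τ³=51/514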